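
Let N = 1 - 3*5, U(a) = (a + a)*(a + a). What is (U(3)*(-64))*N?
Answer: 32256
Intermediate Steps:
U(a) = 4*a² (U(a) = (2*a)*(2*a) = 4*a²)
N = -14 (N = 1 - 15 = -14)
(U(3)*(-64))*N = ((4*3²)*(-64))*(-14) = ((4*9)*(-64))*(-14) = (36*(-64))*(-14) = -2304*(-14) = 32256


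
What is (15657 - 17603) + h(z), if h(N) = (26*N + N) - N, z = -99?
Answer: -4520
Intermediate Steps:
h(N) = 26*N (h(N) = 27*N - N = 26*N)
(15657 - 17603) + h(z) = (15657 - 17603) + 26*(-99) = -1946 - 2574 = -4520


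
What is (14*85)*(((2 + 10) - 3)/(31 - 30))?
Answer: 10710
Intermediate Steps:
(14*85)*(((2 + 10) - 3)/(31 - 30)) = 1190*((12 - 3)/1) = 1190*(9*1) = 1190*9 = 10710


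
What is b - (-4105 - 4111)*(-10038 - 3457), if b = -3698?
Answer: -110878618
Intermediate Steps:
b - (-4105 - 4111)*(-10038 - 3457) = -3698 - (-4105 - 4111)*(-10038 - 3457) = -3698 - (-8216)*(-13495) = -3698 - 1*110874920 = -3698 - 110874920 = -110878618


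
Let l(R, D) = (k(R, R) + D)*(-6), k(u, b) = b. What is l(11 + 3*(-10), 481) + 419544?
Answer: 416772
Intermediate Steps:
l(R, D) = -6*D - 6*R (l(R, D) = (R + D)*(-6) = (D + R)*(-6) = -6*D - 6*R)
l(11 + 3*(-10), 481) + 419544 = (-6*481 - 6*(11 + 3*(-10))) + 419544 = (-2886 - 6*(11 - 30)) + 419544 = (-2886 - 6*(-19)) + 419544 = (-2886 + 114) + 419544 = -2772 + 419544 = 416772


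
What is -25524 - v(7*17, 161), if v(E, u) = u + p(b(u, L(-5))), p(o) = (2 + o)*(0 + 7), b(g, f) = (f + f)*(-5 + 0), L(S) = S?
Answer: -26049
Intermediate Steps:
b(g, f) = -10*f (b(g, f) = (2*f)*(-5) = -10*f)
p(o) = 14 + 7*o (p(o) = (2 + o)*7 = 14 + 7*o)
v(E, u) = 364 + u (v(E, u) = u + (14 + 7*(-10*(-5))) = u + (14 + 7*50) = u + (14 + 350) = u + 364 = 364 + u)
-25524 - v(7*17, 161) = -25524 - (364 + 161) = -25524 - 1*525 = -25524 - 525 = -26049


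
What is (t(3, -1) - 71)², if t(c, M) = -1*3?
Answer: 5476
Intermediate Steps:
t(c, M) = -3
(t(3, -1) - 71)² = (-3 - 71)² = (-74)² = 5476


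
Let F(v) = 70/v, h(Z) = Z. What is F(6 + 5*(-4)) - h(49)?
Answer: -54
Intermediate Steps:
F(6 + 5*(-4)) - h(49) = 70/(6 + 5*(-4)) - 1*49 = 70/(6 - 20) - 49 = 70/(-14) - 49 = 70*(-1/14) - 49 = -5 - 49 = -54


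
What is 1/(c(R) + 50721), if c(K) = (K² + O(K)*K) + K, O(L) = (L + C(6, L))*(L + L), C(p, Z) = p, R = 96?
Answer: 1/1940097 ≈ 5.1544e-7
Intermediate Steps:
O(L) = 2*L*(6 + L) (O(L) = (L + 6)*(L + L) = (6 + L)*(2*L) = 2*L*(6 + L))
c(K) = K + K² + 2*K²*(6 + K) (c(K) = (K² + (2*K*(6 + K))*K) + K = (K² + 2*K²*(6 + K)) + K = K + K² + 2*K²*(6 + K))
1/(c(R) + 50721) = 1/(96*(1 + 96 + 2*96*(6 + 96)) + 50721) = 1/(96*(1 + 96 + 2*96*102) + 50721) = 1/(96*(1 + 96 + 19584) + 50721) = 1/(96*19681 + 50721) = 1/(1889376 + 50721) = 1/1940097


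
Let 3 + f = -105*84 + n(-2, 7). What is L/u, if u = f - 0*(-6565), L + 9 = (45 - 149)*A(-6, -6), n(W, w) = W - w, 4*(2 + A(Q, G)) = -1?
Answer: -75/2944 ≈ -0.025476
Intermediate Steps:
A(Q, G) = -9/4 (A(Q, G) = -2 + (¼)*(-1) = -2 - ¼ = -9/4)
L = 225 (L = -9 + (45 - 149)*(-9/4) = -9 - 104*(-9/4) = -9 + 234 = 225)
f = -8832 (f = -3 + (-105*84 + (-2 - 1*7)) = -3 + (-8820 + (-2 - 7)) = -3 + (-8820 - 9) = -3 - 8829 = -8832)
u = -8832 (u = -8832 - 0*(-6565) = -8832 - 1*0 = -8832 + 0 = -8832)
L/u = 225/(-8832) = 225*(-1/8832) = -75/2944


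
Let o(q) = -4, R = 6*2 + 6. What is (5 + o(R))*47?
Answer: 47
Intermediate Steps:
R = 18 (R = 12 + 6 = 18)
(5 + o(R))*47 = (5 - 4)*47 = 1*47 = 47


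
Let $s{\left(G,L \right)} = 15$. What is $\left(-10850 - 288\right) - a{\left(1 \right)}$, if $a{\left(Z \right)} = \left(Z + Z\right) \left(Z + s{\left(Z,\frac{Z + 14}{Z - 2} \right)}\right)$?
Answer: $-11170$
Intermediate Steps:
$a{\left(Z \right)} = 2 Z \left(15 + Z\right)$ ($a{\left(Z \right)} = \left(Z + Z\right) \left(Z + 15\right) = 2 Z \left(15 + Z\right)$)
$\left(-10850 - 288\right) - a{\left(1 \right)} = \left(-10850 - 288\right) - 2 \cdot 1 \left(15 + 1\right) = \left(-10850 - 288\right) - 2 \cdot 1 \cdot 16 = -11138 - 32 = -11170$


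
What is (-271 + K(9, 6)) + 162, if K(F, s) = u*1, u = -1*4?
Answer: -113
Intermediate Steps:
u = -4
K(F, s) = -4 (K(F, s) = -4*1 = -4)
(-271 + K(9, 6)) + 162 = (-271 - 4) + 162 = -275 + 162 = -113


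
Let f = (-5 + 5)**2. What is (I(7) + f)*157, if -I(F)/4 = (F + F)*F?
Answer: -61544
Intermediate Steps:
I(F) = -8*F**2 (I(F) = -4*(F + F)*F = -4*2*F*F = -8*F**2)
f = 0 (f = 0**2 = 0)
(I(7) + f)*157 = (-8*7**2 + 0)*157 = (-8*49 + 0)*157 = (-392 + 0)*157 = -392*157 = -61544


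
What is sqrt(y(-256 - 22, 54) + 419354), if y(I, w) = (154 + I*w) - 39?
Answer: sqrt(404457) ≈ 635.97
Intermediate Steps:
y(I, w) = 115 + I*w
sqrt(y(-256 - 22, 54) + 419354) = sqrt((115 + (-256 - 22)*54) + 419354) = sqrt((115 - 278*54) + 419354) = sqrt((115 - 15012) + 419354) = sqrt(-14897 + 419354) = sqrt(404457)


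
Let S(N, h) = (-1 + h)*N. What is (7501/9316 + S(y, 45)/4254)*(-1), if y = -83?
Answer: 1056389/19815132 ≈ 0.053312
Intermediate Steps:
S(N, h) = N*(-1 + h)
(7501/9316 + S(y, 45)/4254)*(-1) = (7501/9316 - 83*(-1 + 45)/4254)*(-1) = (7501*(1/9316) - 83*44*(1/4254))*(-1) = (7501/9316 - 3652*1/4254)*(-1) = (7501/9316 - 1826/2127)*(-1) = -1056389/19815132*(-1) = 1056389/19815132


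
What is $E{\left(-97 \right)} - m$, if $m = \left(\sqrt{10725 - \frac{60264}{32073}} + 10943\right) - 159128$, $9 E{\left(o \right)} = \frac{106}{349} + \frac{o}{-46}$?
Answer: $\frac{21410696639}{144486} - \frac{\sqrt{1225625722917}}{10691} \approx 1.4808 \cdot 10^{5}$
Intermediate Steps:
$E{\left(o \right)} = \frac{106}{3141} - \frac{o}{414}$ ($E{\left(o \right)} = \frac{\frac{106}{349} + \frac{o}{-46}}{9} = \frac{106 \cdot \frac{1}{349} + o \left(- \frac{1}{46}\right)}{9} = \frac{\frac{106}{349} - \frac{o}{46}}{9} = \frac{106}{3141} - \frac{o}{414}$)
$m = -148185 + \frac{\sqrt{1225625722917}}{10691}$ ($m = \left(\sqrt{10725 - \frac{20088}{10691}} + 10943\right) - 159128 = \left(\sqrt{\frac{114640887}{10691}} + 10943\right) - 159128 = \left(\frac{\sqrt{1225625722917}}{10691} + 10943\right) - 159128 = \left(10943 + \frac{\sqrt{1225625722917}}{10691}\right) - 159128 = -148185 + \frac{\sqrt{1225625722917}}{10691} \approx -1.4808 \cdot 10^{5}$)
$E{\left(-97 \right)} - m = \left(\frac{106}{3141} - - \frac{97}{414}\right) - \left(-148185 + \frac{\sqrt{1225625722917}}{10691}\right) = \left(\frac{106}{3141} + \frac{97}{414}\right) + \left(148185 - \frac{\sqrt{1225625722917}}{10691}\right) = \frac{38729}{144486} + \left(148185 - \frac{\sqrt{1225625722917}}{10691}\right) = \frac{21410696639}{144486} - \frac{\sqrt{1225625722917}}{10691}$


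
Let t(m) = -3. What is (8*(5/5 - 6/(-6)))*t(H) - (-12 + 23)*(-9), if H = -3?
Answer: 51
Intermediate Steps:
(8*(5/5 - 6/(-6)))*t(H) - (-12 + 23)*(-9) = (8*(5/5 - 6/(-6)))*(-3) - (-12 + 23)*(-9) = (8*(5*(⅕) - 6*(-⅙)))*(-3) - 11*(-9) = (8*(1 + 1))*(-3) - 1*(-99) = (8*2)*(-3) + 99 = 16*(-3) + 99 = -48 + 99 = 51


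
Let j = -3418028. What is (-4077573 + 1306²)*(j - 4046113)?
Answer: 17704472211117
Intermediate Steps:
(-4077573 + 1306²)*(j - 4046113) = (-4077573 + 1306²)*(-3418028 - 4046113) = (-4077573 + 1705636)*(-7464141) = -2371937*(-7464141) = 17704472211117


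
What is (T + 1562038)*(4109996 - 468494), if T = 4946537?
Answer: 23700988879650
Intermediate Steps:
(T + 1562038)*(4109996 - 468494) = (4946537 + 1562038)*(4109996 - 468494) = 6508575*3641502 = 23700988879650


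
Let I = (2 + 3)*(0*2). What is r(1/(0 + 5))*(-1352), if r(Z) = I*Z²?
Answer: 0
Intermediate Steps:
I = 0 (I = 5*0 = 0)
r(Z) = 0 (r(Z) = 0*Z² = 0)
r(1/(0 + 5))*(-1352) = 0*(-1352) = 0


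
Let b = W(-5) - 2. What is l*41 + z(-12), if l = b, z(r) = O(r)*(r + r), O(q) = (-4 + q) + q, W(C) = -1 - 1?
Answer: 508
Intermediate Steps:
W(C) = -2
O(q) = -4 + 2*q
z(r) = 2*r*(-4 + 2*r) (z(r) = (-4 + 2*r)*(r + r) = (-4 + 2*r)*(2*r) = 2*r*(-4 + 2*r))
b = -4 (b = -2 - 2 = -4)
l = -4
l*41 + z(-12) = -4*41 + 4*(-12)*(-2 - 12) = -164 + 4*(-12)*(-14) = -164 + 672 = 508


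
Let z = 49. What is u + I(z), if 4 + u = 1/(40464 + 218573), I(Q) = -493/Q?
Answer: -178476444/12692813 ≈ -14.061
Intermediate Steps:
u = -1036147/259037 (u = -4 + 1/(40464 + 218573) = -4 + 1/259037 = -1036147/259037 ≈ -4.0000)
u + I(z) = -1036147/259037 - 493/49 = -178476444/12692813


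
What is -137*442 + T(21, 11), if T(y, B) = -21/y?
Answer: -60555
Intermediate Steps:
-137*442 + T(21, 11) = -137*442 - 21/21 = -60554 - 21*1/21 = -60554 - 1 = -60555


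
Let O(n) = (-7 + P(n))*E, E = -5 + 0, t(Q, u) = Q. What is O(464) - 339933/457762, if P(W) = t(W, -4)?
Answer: -1046326103/457762 ≈ -2285.7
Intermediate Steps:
P(W) = W
E = -5
O(n) = 35 - 5*n (O(n) = (-7 + n)*(-5) = 35 - 5*n)
O(464) - 339933/457762 = (35 - 5*464) - 339933/457762 = (35 - 2320) - 339933*1/457762 = -2285 - 339933/457762 = -1046326103/457762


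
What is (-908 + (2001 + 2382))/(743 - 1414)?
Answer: -3475/671 ≈ -5.1788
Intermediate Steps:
(-908 + (2001 + 2382))/(743 - 1414) = (-908 + 4383)/(-671) = 3475*(-1/671) = -3475/671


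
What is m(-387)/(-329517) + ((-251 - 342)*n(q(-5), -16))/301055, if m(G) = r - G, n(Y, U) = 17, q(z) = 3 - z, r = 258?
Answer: -61684936/1740398955 ≈ -0.035443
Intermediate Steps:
m(G) = 258 - G
m(-387)/(-329517) + ((-251 - 342)*n(q(-5), -16))/301055 = (258 - 1*(-387))/(-329517) + ((-251 - 342)*17)/301055 = (258 + 387)*(-1/329517) - 593*17*(1/301055) = 645*(-1/329517) - 10081*1/301055 = -215/109839 - 10081/301055 = -61684936/1740398955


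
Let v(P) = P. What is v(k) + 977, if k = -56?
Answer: 921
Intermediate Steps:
v(k) + 977 = -56 + 977 = 921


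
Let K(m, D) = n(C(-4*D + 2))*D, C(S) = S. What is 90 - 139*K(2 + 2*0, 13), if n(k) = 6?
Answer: -10752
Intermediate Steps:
K(m, D) = 6*D
90 - 139*K(2 + 2*0, 13) = 90 - 834*13 = 90 - 139*78 = 90 - 10842 = -10752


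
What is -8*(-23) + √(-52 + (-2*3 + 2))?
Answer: 184 + 2*I*√14 ≈ 184.0 + 7.4833*I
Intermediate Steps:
-8*(-23) + √(-52 + (-2*3 + 2)) = 184 + √(-52 + (-6 + 2)) = 184 + √(-52 - 4) = 184 + √(-56) = 184 + 2*I*√14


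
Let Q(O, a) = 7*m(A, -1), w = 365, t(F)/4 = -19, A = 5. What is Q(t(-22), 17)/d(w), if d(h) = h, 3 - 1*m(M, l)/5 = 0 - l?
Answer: 14/73 ≈ 0.19178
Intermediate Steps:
t(F) = -76 (t(F) = 4*(-19) = -76)
m(M, l) = 15 + 5*l (m(M, l) = 15 - 5*(0 - l) = 15 - (-5)*l = 15 + 5*l)
Q(O, a) = 70 (Q(O, a) = 7*(15 + 5*(-1)) = 7*(15 - 5) = 7*10 = 70)
Q(t(-22), 17)/d(w) = 70/365 = 70*(1/365) = 14/73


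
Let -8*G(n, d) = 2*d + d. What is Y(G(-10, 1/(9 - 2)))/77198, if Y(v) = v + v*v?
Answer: -159/242092928 ≈ -6.5677e-7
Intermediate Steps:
G(n, d) = -3*d/8 (G(n, d) = -(2*d + d)/8 = -3*d/8)
Y(v) = v + v²
Y(G(-10, 1/(9 - 2)))/77198 = ((-3/(8*(9 - 2)))*(1 - 3/(8*(9 - 2))))/77198 = ((-3/8/7)*(1 - 3/8/7))*(1/77198) = ((-3/8*⅐)*(1 - 3/8*⅐))*(1/77198) = -3*(1 - 3/56)/56*(1/77198) = -3/56*53/56*(1/77198) = -159/3136*1/77198 = -159/242092928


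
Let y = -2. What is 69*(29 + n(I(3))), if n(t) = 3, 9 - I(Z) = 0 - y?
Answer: 2208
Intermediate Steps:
I(Z) = 7 (I(Z) = 9 - (0 - 1*(-2)) = 9 - (0 + 2) = 9 - 1*2 = 9 - 2 = 7)
69*(29 + n(I(3))) = 69*(29 + 3) = 69*32 = 2208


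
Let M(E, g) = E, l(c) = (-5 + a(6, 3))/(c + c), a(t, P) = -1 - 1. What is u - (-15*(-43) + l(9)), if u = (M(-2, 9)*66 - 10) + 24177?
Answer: 421027/18 ≈ 23390.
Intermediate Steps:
a(t, P) = -2
l(c) = -7/(2*c) (l(c) = (-5 - 2)/(c + c) = -7*1/(2*c) = -7/(2*c))
u = 24035 (u = (-2*66 - 10) + 24177 = (-132 - 10) + 24177 = -142 + 24177 = 24035)
u - (-15*(-43) + l(9)) = 24035 - (-15*(-43) - 7/2/9) = 24035 - (645 - 7/2*1/9) = 24035 - (645 - 7/18) = 24035 - 1*11603/18 = 24035 - 11603/18 = 421027/18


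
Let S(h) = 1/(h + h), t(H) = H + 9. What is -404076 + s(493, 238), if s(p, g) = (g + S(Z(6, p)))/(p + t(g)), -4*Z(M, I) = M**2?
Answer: -5382288037/13320 ≈ -4.0408e+5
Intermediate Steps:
t(H) = 9 + H
Z(M, I) = -M**2/4
S(h) = 1/(2*h)
s(p, g) = (-1/18 + g)/(9 + g + p) (s(p, g) = (g + 1/(2*((-1/4*6**2))))/(p + (9 + g)) = (g + 1/(2*((-1/4*36))))/(9 + g + p) = (g + (1/2)/(-9))/(9 + g + p) = (g + (1/2)*(-1/9))/(9 + g + p) = (g - 1/18)/(9 + g + p) = (-1/18 + g)/(9 + g + p))
-404076 + s(493, 238) = -404076 + (-1/18 + 238)/(9 + 238 + 493) = -404076 + (4283/18)/740 = -404076 + (1/740)*(4283/18) = -404076 + 4283/13320 = -5382288037/13320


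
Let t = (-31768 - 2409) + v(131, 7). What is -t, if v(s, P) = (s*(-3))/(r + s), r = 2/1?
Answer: 4545934/133 ≈ 34180.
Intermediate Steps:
r = 2 (r = 2*1 = 2)
v(s, P) = -3*s/(2 + s) (v(s, P) = (s*(-3))/(2 + s) = (-3*s)/(2 + s) = -3*s/(2 + s))
t = -4545934/133 (t = (-31768 - 2409) - 3*131/(2 + 131) = -34177 - 3*131/133 = -34177 - 3*131*1/133 = -34177 - 393/133 = -4545934/133 ≈ -34180.)
-t = -1*(-4545934/133) = 4545934/133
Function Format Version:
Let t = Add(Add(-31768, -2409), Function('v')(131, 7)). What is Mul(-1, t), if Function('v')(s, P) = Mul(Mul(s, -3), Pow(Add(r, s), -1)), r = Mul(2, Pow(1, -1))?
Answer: Rational(4545934, 133) ≈ 34180.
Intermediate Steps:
r = 2 (r = Mul(2, 1) = 2)
Function('v')(s, P) = Mul(-3, s, Pow(Add(2, s), -1)) (Function('v')(s, P) = Mul(Mul(s, -3), Pow(Add(2, s), -1)) = Mul(Mul(-3, s), Pow(Add(2, s), -1)) = Mul(-3, s, Pow(Add(2, s), -1)))
t = Rational(-4545934, 133) (t = Add(Add(-31768, -2409), Mul(-3, 131, Pow(Add(2, 131), -1))) = Add(-34177, Mul(-3, 131, Pow(133, -1))) = Add(-34177, Mul(-3, 131, Rational(1, 133))) = Add(-34177, Rational(-393, 133)) = Rational(-4545934, 133) ≈ -34180.)
Mul(-1, t) = Mul(-1, Rational(-4545934, 133)) = Rational(4545934, 133)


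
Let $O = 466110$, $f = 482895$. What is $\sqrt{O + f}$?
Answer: $3 \sqrt{105445} \approx 974.17$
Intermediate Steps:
$\sqrt{O + f} = \sqrt{466110 + 482895} = \sqrt{949005} = 3 \sqrt{105445}$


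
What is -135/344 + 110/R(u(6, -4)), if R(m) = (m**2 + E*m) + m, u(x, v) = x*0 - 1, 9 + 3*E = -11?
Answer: 5541/344 ≈ 16.108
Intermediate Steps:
E = -20/3 (E = -3 + (1/3)*(-11) = -3 - 11/3 = -20/3 ≈ -6.6667)
u(x, v) = -1 (u(x, v) = 0 - 1 = -1)
R(m) = m**2 - 17*m/3 (R(m) = (m**2 - 20*m/3) + m = m**2 - 17*m/3)
-135/344 + 110/R(u(6, -4)) = -135/344 + 110/(((1/3)*(-1)*(-17 + 3*(-1)))) = -135*1/344 + 110/(((1/3)*(-1)*(-17 - 3))) = -135/344 + 110/(((1/3)*(-1)*(-20))) = -135/344 + 110/(20/3) = -135/344 + 110*(3/20) = -135/344 + 33/2 = 5541/344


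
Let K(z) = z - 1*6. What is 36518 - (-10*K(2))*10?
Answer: 36118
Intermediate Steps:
K(z) = -6 + z (K(z) = z - 6 = -6 + z)
36518 - (-10*K(2))*10 = 36518 - (-10*(-6 + 2))*10 = 36518 - (-10*(-4))*10 = 36518 - 40*10 = 36518 - 1*400 = 36518 - 400 = 36118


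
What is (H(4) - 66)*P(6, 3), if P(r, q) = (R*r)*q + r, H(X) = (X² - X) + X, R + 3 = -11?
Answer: 12300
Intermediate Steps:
R = -14 (R = -3 - 11 = -14)
H(X) = X²
P(r, q) = r - 14*q*r (P(r, q) = (-14*r)*q + r = -14*q*r + r = r - 14*q*r)
(H(4) - 66)*P(6, 3) = (4² - 66)*(6*(1 - 14*3)) = (16 - 66)*(6*(1 - 42)) = -300*(-41) = -50*(-246) = 12300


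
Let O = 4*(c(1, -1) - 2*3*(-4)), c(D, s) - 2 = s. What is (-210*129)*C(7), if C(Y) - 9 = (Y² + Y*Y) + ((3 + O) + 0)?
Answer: -5688900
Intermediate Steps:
c(D, s) = 2 + s
O = 100 (O = 4*((2 - 1) - 2*3*(-4)) = 4*(1 - 6*(-4)) = 4*(1 + 24) = 4*25 = 100)
C(Y) = 112 + 2*Y² (C(Y) = 9 + ((Y² + Y*Y) + ((3 + 100) + 0)) = 9 + ((Y² + Y²) + (103 + 0)) = 9 + (2*Y² + 103) = 9 + (103 + 2*Y²) = 112 + 2*Y²)
(-210*129)*C(7) = (-210*129)*(112 + 2*7²) = -27090*(112 + 2*49) = -27090*(112 + 98) = -27090*210 = -5688900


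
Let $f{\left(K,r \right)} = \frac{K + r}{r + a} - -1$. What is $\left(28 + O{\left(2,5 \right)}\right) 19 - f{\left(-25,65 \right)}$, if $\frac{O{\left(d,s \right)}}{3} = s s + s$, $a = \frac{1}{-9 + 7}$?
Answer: $\frac{289009}{129} \approx 2240.4$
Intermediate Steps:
$a = - \frac{1}{2}$ ($a = \frac{1}{-2} = - \frac{1}{2} \approx -0.5$)
$O{\left(d,s \right)} = 3 s + 3 s^{2}$ ($O{\left(d,s \right)} = 3 \left(s s + s\right) = 3 \left(s^{2} + s\right) = 3 \left(s + s^{2}\right) = 3 s + 3 s^{2}$)
$f{\left(K,r \right)} = 1 + \frac{K + r}{- \frac{1}{2} + r}$ ($f{\left(K,r \right)} = \frac{K + r}{r - \frac{1}{2}} - -1 = \frac{K + r}{- \frac{1}{2} + r} + 1 = 1 + \frac{K + r}{- \frac{1}{2} + r}$)
$\left(28 + O{\left(2,5 \right)}\right) 19 - f{\left(-25,65 \right)} = \left(28 + 3 \cdot 5 \left(1 + 5\right)\right) 19 - \frac{-1 + 2 \left(-25\right) + 4 \cdot 65}{-1 + 2 \cdot 65} = \left(28 + 3 \cdot 5 \cdot 6\right) 19 - \frac{-1 - 50 + 260}{-1 + 130} = \left(28 + 90\right) 19 - \frac{1}{129} \cdot 209 = 118 \cdot 19 - \frac{1}{129} \cdot 209 = 2242 - \frac{209}{129} = \frac{289009}{129}$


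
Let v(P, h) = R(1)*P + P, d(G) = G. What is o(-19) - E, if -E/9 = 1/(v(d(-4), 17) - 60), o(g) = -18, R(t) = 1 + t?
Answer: -145/8 ≈ -18.125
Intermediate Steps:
v(P, h) = 3*P (v(P, h) = (1 + 1)*P + P = 2*P + P = 3*P)
E = ⅛ (E = -9/(3*(-4) - 60) = -9/(-12 - 60) = -9/(-72) = -9*(-1/72) = ⅛ ≈ 0.12500)
o(-19) - E = -18 - 1*⅛ = -18 - ⅛ = -145/8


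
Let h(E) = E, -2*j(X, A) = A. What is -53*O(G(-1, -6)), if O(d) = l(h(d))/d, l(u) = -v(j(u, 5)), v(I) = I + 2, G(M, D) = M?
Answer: 53/2 ≈ 26.500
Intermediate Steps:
j(X, A) = -A/2
v(I) = 2 + I
l(u) = 1/2 (l(u) = -(2 - 1/2*5) = -(2 - 5/2) = -1*(-1/2) = 1/2)
O(d) = 1/(2*d)
-53*O(G(-1, -6)) = -53/(2*(-1)) = -53*(-1)/2 = -53*(-1/2) = 53/2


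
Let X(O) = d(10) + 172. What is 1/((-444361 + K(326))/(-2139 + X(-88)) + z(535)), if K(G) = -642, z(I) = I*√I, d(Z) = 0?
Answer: -875320901/592277021808366 + 2069962615*√535/592277021808366 ≈ 7.9360e-5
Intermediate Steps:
z(I) = I^(3/2)
X(O) = 172 (X(O) = 0 + 172 = 172)
1/((-444361 + K(326))/(-2139 + X(-88)) + z(535)) = 1/((-444361 - 642)/(-2139 + 172) + 535^(3/2)) = 1/(-445003/(-1967) + 535*√535) = 1/(-445003*(-1/1967) + 535*√535) = 1/(445003/1967 + 535*√535)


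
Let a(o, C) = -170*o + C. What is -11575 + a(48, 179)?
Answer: -19556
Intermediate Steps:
a(o, C) = C - 170*o
-11575 + a(48, 179) = -11575 + (179 - 170*48) = -11575 + (179 - 8160) = -11575 - 7981 = -19556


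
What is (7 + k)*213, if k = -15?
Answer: -1704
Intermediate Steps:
(7 + k)*213 = (7 - 15)*213 = -8*213 = -1704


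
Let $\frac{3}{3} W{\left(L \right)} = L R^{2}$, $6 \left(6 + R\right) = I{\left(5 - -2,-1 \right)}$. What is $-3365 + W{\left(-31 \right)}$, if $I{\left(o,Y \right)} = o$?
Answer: $- \frac{147211}{36} \approx -4089.2$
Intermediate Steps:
$R = - \frac{29}{6}$ ($R = -6 + \frac{5 - -2}{6} = -6 + \frac{5 + 2}{6} = -6 + \frac{1}{6} \cdot 7 = -6 + \frac{7}{6} = - \frac{29}{6} \approx -4.8333$)
$W{\left(L \right)} = \frac{841 L}{36}$ ($W{\left(L \right)} = L \left(- \frac{29}{6}\right)^{2} = L \frac{841}{36} = \frac{841 L}{36}$)
$-3365 + W{\left(-31 \right)} = -3365 + \frac{841}{36} \left(-31\right) = -3365 - \frac{26071}{36} = - \frac{147211}{36}$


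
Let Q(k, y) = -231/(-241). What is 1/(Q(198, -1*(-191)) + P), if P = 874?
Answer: 241/210865 ≈ 0.0011429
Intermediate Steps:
Q(k, y) = 231/241 (Q(k, y) = -231*(-1/241) = 231/241)
1/(Q(198, -1*(-191)) + P) = 1/(231/241 + 874) = 1/(210865/241) = 241/210865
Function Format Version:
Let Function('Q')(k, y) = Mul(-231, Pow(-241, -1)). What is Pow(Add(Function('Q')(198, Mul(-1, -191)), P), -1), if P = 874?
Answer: Rational(241, 210865) ≈ 0.0011429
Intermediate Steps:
Function('Q')(k, y) = Rational(231, 241) (Function('Q')(k, y) = Mul(-231, Rational(-1, 241)) = Rational(231, 241))
Pow(Add(Function('Q')(198, Mul(-1, -191)), P), -1) = Pow(Add(Rational(231, 241), 874), -1) = Pow(Rational(210865, 241), -1) = Rational(241, 210865)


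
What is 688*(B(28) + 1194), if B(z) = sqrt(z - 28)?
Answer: 821472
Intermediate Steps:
B(z) = sqrt(-28 + z)
688*(B(28) + 1194) = 688*(sqrt(-28 + 28) + 1194) = 688*(sqrt(0) + 1194) = 688*(0 + 1194) = 688*1194 = 821472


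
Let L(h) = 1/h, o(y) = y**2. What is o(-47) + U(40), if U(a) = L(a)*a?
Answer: 2210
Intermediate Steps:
U(a) = 1 (U(a) = a/a = 1)
o(-47) + U(40) = (-47)**2 + 1 = 2209 + 1 = 2210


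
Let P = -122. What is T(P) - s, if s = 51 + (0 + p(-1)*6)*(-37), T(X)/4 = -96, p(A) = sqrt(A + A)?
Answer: -435 + 222*I*sqrt(2) ≈ -435.0 + 313.96*I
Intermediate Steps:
p(A) = sqrt(2)*sqrt(A) (p(A) = sqrt(2*A) = sqrt(2)*sqrt(A))
T(X) = -384 (T(X) = 4*(-96) = -384)
s = 51 - 222*I*sqrt(2) (s = 51 + (0 + (sqrt(2)*sqrt(-1))*6)*(-37) = 51 + (0 + (sqrt(2)*I)*6)*(-37) = 51 + (0 + (I*sqrt(2))*6)*(-37) = 51 + (0 + 6*I*sqrt(2))*(-37) = 51 + (6*I*sqrt(2))*(-37) = 51 - 222*I*sqrt(2) ≈ 51.0 - 313.96*I)
T(P) - s = -384 - (51 - 222*I*sqrt(2)) = -384 + (-51 + 222*I*sqrt(2)) = -435 + 222*I*sqrt(2)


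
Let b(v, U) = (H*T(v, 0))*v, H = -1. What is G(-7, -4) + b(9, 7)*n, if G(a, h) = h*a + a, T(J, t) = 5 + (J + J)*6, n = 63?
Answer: -64050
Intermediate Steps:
T(J, t) = 5 + 12*J (T(J, t) = 5 + (2*J)*6 = 5 + 12*J)
G(a, h) = a + a*h (G(a, h) = a*h + a = a + a*h)
b(v, U) = v*(-5 - 12*v) (b(v, U) = (-(5 + 12*v))*v = (-5 - 12*v)*v = v*(-5 - 12*v))
G(-7, -4) + b(9, 7)*n = -7*(1 - 4) - 1*9*(5 + 12*9)*63 = -7*(-3) - 1*9*(5 + 108)*63 = 21 - 1*9*113*63 = 21 - 1017*63 = 21 - 64071 = -64050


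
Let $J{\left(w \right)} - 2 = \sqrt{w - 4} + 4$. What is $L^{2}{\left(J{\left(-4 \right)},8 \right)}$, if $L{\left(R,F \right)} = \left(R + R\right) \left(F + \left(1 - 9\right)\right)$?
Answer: $0$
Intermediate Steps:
$J{\left(w \right)} = 6 + \sqrt{-4 + w}$ ($J{\left(w \right)} = 2 + \left(\sqrt{w - 4} + 4\right) = 2 + \left(\sqrt{-4 + w} + 4\right) = 2 + \left(4 + \sqrt{-4 + w}\right) = 6 + \sqrt{-4 + w}$)
$L{\left(R,F \right)} = 2 R \left(-8 + F\right)$ ($L{\left(R,F \right)} = 2 R \left(F + \left(1 - 9\right)\right) = 2 R \left(F - 8\right) = 2 R \left(-8 + F\right)$)
$L^{2}{\left(J{\left(-4 \right)},8 \right)} = \left(2 \left(6 + \sqrt{-4 - 4}\right) \left(-8 + 8\right)\right)^{2} = \left(2 \left(6 + \sqrt{-8}\right) 0\right)^{2} = \left(2 \left(6 + 2 i \sqrt{2}\right) 0\right)^{2} = 0^{2} = 0$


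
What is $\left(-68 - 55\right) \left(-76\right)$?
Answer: $9348$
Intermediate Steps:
$\left(-68 - 55\right) \left(-76\right) = \left(-123\right) \left(-76\right) = 9348$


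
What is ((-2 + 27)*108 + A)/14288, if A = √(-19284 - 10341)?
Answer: 675/3572 + 5*I*√1185/14288 ≈ 0.18897 + 0.012046*I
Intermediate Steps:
A = 5*I*√1185 (A = √(-29625) = 5*I*√1185 ≈ 172.12*I)
((-2 + 27)*108 + A)/14288 = ((-2 + 27)*108 + 5*I*√1185)/14288 = (25*108 + 5*I*√1185)*(1/14288) = (2700 + 5*I*√1185)*(1/14288) = 675/3572 + 5*I*√1185/14288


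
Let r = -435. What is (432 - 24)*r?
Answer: -177480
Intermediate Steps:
(432 - 24)*r = (432 - 24)*(-435) = 408*(-435) = -177480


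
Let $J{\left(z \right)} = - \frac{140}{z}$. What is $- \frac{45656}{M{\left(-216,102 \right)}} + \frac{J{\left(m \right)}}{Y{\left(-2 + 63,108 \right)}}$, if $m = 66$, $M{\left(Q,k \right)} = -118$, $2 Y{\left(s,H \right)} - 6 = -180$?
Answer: $\frac{65543318}{169389} \approx 386.94$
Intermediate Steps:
$Y{\left(s,H \right)} = -87$ ($Y{\left(s,H \right)} = 3 + \frac{1}{2} \left(-180\right) = 3 - 90 = -87$)
$- \frac{45656}{M{\left(-216,102 \right)}} + \frac{J{\left(m \right)}}{Y{\left(-2 + 63,108 \right)}} = - \frac{45656}{-118} + \frac{\left(-140\right) \frac{1}{66}}{-87} = \left(-45656\right) \left(- \frac{1}{118}\right) + \left(-140\right) \frac{1}{66} \left(- \frac{1}{87}\right) = \frac{22828}{59} - - \frac{70}{2871} = \frac{22828}{59} + \frac{70}{2871} = \frac{65543318}{169389}$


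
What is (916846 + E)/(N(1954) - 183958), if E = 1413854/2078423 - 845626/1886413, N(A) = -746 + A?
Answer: -41799277357271503/8331623854235375 ≈ -5.0169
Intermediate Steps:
E = 909544037904/3920764166699 (E = 1413854*(1/2078423) - 845626*1/1886413 = 1413854/2078423 - 845626/1886413 = 909544037904/3920764166699 ≈ 0.23198)
(916846 + E)/(N(1954) - 183958) = (916846 + 909544037904/3920764166699)/((-746 + 1954) - 183958) = 3594737852725349258/(3920764166699*(1208 - 183958)) = (3594737852725349258/3920764166699)/(-182750) = (3594737852725349258/3920764166699)*(-1/182750) = -41799277357271503/8331623854235375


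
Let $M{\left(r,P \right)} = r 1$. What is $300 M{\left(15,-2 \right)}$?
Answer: $4500$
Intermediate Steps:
$M{\left(r,P \right)} = r$
$300 M{\left(15,-2 \right)} = 300 \cdot 15 = 4500$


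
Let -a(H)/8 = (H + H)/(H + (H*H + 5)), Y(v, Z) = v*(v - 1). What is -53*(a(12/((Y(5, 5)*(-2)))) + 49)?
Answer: -1269403/479 ≈ -2650.1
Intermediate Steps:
Y(v, Z) = v*(-1 + v)
a(H) = -16*H/(5 + H + H²) (a(H) = -8*(H + H)/(H + (H*H + 5)) = -8*2*H/(H + (H² + 5)) = -8*2*H/(H + (5 + H²)) = -8*2*H/(5 + H + H²) = -16*H/(5 + H + H²))
-53*(a(12/((Y(5, 5)*(-2)))) + 49) = -53*(-16*12/(((5*(-1 + 5))*(-2)))/(5 + 12/(((5*(-1 + 5))*(-2))) + (12/(((5*(-1 + 5))*(-2))))²) + 49) = -53*(-16*12/(((5*4)*(-2)))/(5 + 12/(((5*4)*(-2))) + (12/(((5*4)*(-2))))²) + 49) = -53*(-16*12/((20*(-2)))/(5 + 12/((20*(-2))) + (12/((20*(-2))))²) + 49) = -53*(-16*12/(-40)/(5 + 12/(-40) + (12/(-40))²) + 49) = -53*(-16*12*(-1/40)/(5 + 12*(-1/40) + (12*(-1/40))²) + 49) = -53*(-16*(-3/10)/(5 - 3/10 + (-3/10)²) + 49) = -53*(-16*(-3/10)/(5 - 3/10 + 9/100) + 49) = -53*(-16*(-3/10)/479/100 + 49) = -53*(-16*(-3/10)*100/479 + 49) = -53*(480/479 + 49) = -53*23951/479 = -1269403/479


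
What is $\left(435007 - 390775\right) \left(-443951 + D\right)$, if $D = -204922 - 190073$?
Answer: $-37108259472$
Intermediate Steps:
$D = -394995$
$\left(435007 - 390775\right) \left(-443951 + D\right) = \left(435007 - 390775\right) \left(-443951 - 394995\right) = 44232 \left(-838946\right) = -37108259472$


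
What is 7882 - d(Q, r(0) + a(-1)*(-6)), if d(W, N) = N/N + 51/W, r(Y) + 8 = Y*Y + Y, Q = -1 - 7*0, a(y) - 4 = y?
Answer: 7932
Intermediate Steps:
a(y) = 4 + y
Q = -1 (Q = -1 + 0 = -1)
r(Y) = -8 + Y + Y² (r(Y) = -8 + (Y*Y + Y) = -8 + (Y² + Y) = -8 + (Y + Y²) = -8 + Y + Y²)
d(W, N) = 1 + 51/W
7882 - d(Q, r(0) + a(-1)*(-6)) = 7882 - (51 - 1)/(-1) = 7882 - (-1)*50 = 7882 - 1*(-50) = 7882 + 50 = 7932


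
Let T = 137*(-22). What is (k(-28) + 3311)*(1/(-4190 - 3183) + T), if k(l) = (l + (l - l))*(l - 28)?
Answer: -108422226017/7373 ≈ -1.4705e+7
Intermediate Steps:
T = -3014
k(l) = l*(-28 + l) (k(l) = (l + 0)*(-28 + l) = l*(-28 + l))
(k(-28) + 3311)*(1/(-4190 - 3183) + T) = (-28*(-28 - 28) + 3311)*(1/(-4190 - 3183) - 3014) = (-28*(-56) + 3311)*(1/(-7373) - 3014) = (1568 + 3311)*(-1/7373 - 3014) = 4879*(-22222223/7373) = -108422226017/7373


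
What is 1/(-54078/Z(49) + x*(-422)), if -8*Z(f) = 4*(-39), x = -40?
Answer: 13/183388 ≈ 7.0888e-5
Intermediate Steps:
Z(f) = 39/2 (Z(f) = -(-39)/2 = -1/8*(-156) = 39/2)
1/(-54078/Z(49) + x*(-422)) = 1/(-54078/39/2 - 40*(-422)) = 1/(-54078*2/39 + 16880) = 1/(-36052/13 + 16880) = 1/(183388/13) = 13/183388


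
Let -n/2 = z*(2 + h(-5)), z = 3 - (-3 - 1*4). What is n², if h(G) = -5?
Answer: 3600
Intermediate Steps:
z = 10 (z = 3 - (-3 - 4) = 3 - 1*(-7) = 3 + 7 = 10)
n = 60 (n = -20*(2 - 5) = -20*(-3) = -2*(-30) = 60)
n² = 60² = 3600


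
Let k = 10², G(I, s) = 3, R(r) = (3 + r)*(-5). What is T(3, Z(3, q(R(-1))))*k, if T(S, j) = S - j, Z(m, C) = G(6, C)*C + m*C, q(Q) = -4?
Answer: 2700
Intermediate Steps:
R(r) = -15 - 5*r
Z(m, C) = 3*C + C*m (Z(m, C) = 3*C + m*C = 3*C + C*m)
k = 100
T(3, Z(3, q(R(-1))))*k = (3 - (-4)*(3 + 3))*100 = (3 - (-4)*6)*100 = (3 - 1*(-24))*100 = (3 + 24)*100 = 27*100 = 2700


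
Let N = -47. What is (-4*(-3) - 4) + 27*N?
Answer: -1261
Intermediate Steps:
(-4*(-3) - 4) + 27*N = (-4*(-3) - 4) + 27*(-47) = (12 - 4) - 1269 = 8 - 1269 = -1261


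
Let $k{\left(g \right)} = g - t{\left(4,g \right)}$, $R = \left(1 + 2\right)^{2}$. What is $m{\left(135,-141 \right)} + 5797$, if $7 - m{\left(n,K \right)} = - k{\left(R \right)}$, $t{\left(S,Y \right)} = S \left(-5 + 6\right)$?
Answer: $5809$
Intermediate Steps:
$t{\left(S,Y \right)} = S$ ($t{\left(S,Y \right)} = S 1 = S$)
$R = 9$ ($R = 3^{2} = 9$)
$k{\left(g \right)} = -4 + g$ ($k{\left(g \right)} = g - 4 = -4 + g$)
$m{\left(n,K \right)} = 12$ ($m{\left(n,K \right)} = 7 - - (-4 + 9) = 7 - \left(-1\right) 5 = 7 - -5 = 7 + 5 = 12$)
$m{\left(135,-141 \right)} + 5797 = 12 + 5797 = 5809$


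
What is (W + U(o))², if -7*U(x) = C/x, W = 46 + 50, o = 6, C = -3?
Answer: 1809025/196 ≈ 9229.7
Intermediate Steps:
W = 96
U(x) = 3/(7*x) (U(x) = -(-3)/(7*x) = 3/(7*x))
(W + U(o))² = (96 + (3/7)/6)² = (96 + (3/7)*(⅙))² = (96 + 1/14)² = (1345/14)² = 1809025/196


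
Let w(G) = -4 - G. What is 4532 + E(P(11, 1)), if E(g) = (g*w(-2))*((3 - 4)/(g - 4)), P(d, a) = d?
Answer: 31746/7 ≈ 4535.1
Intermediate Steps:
E(g) = 2*g/(-4 + g) (E(g) = (g*(-4 - 1*(-2)))*((3 - 4)/(g - 4)) = (g*(-4 + 2))*(-1/(-4 + g)) = (g*(-2))*(-1/(-4 + g)) = (-2*g)*(-1/(-4 + g)) = 2*g/(-4 + g))
4532 + E(P(11, 1)) = 4532 + 2*11/(-4 + 11) = 4532 + 2*11/7 = 4532 + 2*11*(⅐) = 4532 + 22/7 = 31746/7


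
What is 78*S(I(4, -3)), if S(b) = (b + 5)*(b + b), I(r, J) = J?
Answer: -936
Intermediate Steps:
S(b) = 2*b*(5 + b) (S(b) = (5 + b)*(2*b) = 2*b*(5 + b))
78*S(I(4, -3)) = 78*(2*(-3)*(5 - 3)) = 78*(2*(-3)*2) = 78*(-12) = -936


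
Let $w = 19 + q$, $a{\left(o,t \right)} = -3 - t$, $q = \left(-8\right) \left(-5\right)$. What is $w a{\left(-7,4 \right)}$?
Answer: $-413$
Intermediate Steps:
$q = 40$
$w = 59$ ($w = 19 + 40 = 59$)
$w a{\left(-7,4 \right)} = 59 \left(-3 - 4\right) = 59 \left(-7\right) = -413$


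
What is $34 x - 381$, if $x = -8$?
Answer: $-653$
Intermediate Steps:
$34 x - 381 = 34 \left(-8\right) - 381 = -272 - 381 = -653$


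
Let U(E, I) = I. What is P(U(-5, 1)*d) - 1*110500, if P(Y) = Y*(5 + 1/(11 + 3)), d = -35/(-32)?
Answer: -7071645/64 ≈ -1.1049e+5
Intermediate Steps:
d = 35/32 (d = -35*(-1/32) = 35/32 ≈ 1.0938)
P(Y) = 71*Y/14 (P(Y) = Y*(5 + 1/14) = Y*(71/14) = 71*Y/14)
P(U(-5, 1)*d) - 1*110500 = 71*(1*(35/32))/14 - 1*110500 = (71/14)*(35/32) - 110500 = 355/64 - 110500 = -7071645/64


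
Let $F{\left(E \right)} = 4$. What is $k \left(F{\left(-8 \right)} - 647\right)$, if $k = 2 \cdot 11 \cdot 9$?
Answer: $-127314$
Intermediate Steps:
$k = 198$ ($k = 22 \cdot 9 = 198$)
$k \left(F{\left(-8 \right)} - 647\right) = 198 \left(4 - 647\right) = 198 \left(-643\right) = -127314$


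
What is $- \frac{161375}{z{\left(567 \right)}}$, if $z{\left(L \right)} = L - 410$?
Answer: $- \frac{161375}{157} \approx -1027.9$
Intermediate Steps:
$z{\left(L \right)} = -410 + L$
$- \frac{161375}{z{\left(567 \right)}} = - \frac{161375}{-410 + 567} = - \frac{161375}{157}$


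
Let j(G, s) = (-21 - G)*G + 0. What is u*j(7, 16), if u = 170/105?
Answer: -952/3 ≈ -317.33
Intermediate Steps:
j(G, s) = G*(-21 - G) (j(G, s) = G*(-21 - G) + 0 = G*(-21 - G))
u = 34/21 (u = 170*(1/105) = 34/21 ≈ 1.6190)
u*j(7, 16) = 34*(-1*7*(21 + 7))/21 = 34*(-1*7*28)/21 = (34/21)*(-196) = -952/3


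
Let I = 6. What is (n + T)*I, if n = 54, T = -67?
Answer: -78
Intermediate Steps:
(n + T)*I = (54 - 67)*6 = -13*6 = -78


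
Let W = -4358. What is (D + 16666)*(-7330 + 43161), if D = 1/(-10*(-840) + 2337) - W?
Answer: 8088299641559/10737 ≈ 7.5331e+8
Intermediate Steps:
D = 46791847/10737 (D = 1/(-10*(-840) + 2337) - 1*(-4358) = 1/(8400 + 2337) + 4358 = 1/10737 + 4358 = 46791847/10737 ≈ 4358.0)
(D + 16666)*(-7330 + 43161) = (46791847/10737 + 16666)*(-7330 + 43161) = (225734689/10737)*35831 = 8088299641559/10737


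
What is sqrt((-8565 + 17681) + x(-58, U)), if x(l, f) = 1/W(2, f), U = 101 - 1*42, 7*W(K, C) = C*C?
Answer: 9*sqrt(391763)/59 ≈ 95.478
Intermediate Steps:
W(K, C) = C**2/7 (W(K, C) = (C*C)/7 = C**2/7)
U = 59 (U = 101 - 42 = 59)
x(l, f) = 7/f**2 (x(l, f) = 1/(f**2/7) = 7/f**2)
sqrt((-8565 + 17681) + x(-58, U)) = sqrt((-8565 + 17681) + 7/59**2) = sqrt(9116 + 7*(1/3481)) = sqrt(9116 + 7/3481) = sqrt(31732803/3481) = 9*sqrt(391763)/59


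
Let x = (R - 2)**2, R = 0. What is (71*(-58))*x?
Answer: -16472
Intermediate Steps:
x = 4 (x = (0 - 2)**2 = (-2)**2 = 4)
(71*(-58))*x = (71*(-58))*4 = -4118*4 = -16472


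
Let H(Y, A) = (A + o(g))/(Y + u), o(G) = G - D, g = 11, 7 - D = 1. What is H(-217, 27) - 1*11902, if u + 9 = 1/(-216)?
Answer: -581026846/48817 ≈ -11902.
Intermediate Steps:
D = 6 (D = 7 - 1*1 = 7 - 1 = 6)
o(G) = -6 + G (o(G) = G - 1*6 = G - 6 = -6 + G)
u = -1945/216 (u = -9 + 1/(-216) = -9 - 1/216 = -1945/216 ≈ -9.0046)
H(Y, A) = (5 + A)/(-1945/216 + Y) (H(Y, A) = (A + (-6 + 11))/(Y - 1945/216) = (A + 5)/(-1945/216 + Y) = (5 + A)/(-1945/216 + Y))
H(-217, 27) - 1*11902 = 216*(5 + 27)/(-1945 + 216*(-217)) - 1*11902 = 216*32/(-1945 - 46872) - 11902 = 216*32/(-48817) - 11902 = 216*(-1/48817)*32 - 11902 = -6912/48817 - 11902 = -581026846/48817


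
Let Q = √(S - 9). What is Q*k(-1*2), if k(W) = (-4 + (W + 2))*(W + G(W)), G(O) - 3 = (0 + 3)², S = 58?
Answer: -280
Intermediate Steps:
G(O) = 12 (G(O) = 3 + (0 + 3)² = 3 + 3² = 3 + 9 = 12)
Q = 7 (Q = √(58 - 9) = √49 = 7)
k(W) = (-2 + W)*(12 + W) (k(W) = (-4 + (W + 2))*(W + 12) = (-4 + (2 + W))*(12 + W) = (-2 + W)*(12 + W))
Q*k(-1*2) = 7*(-24 + (-1*2)² + 10*(-1*2)) = 7*(-24 + (-2)² + 10*(-2)) = 7*(-24 + 4 - 20) = 7*(-40) = -280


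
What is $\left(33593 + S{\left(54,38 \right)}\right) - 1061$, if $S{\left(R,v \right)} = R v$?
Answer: $34584$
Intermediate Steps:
$\left(33593 + S{\left(54,38 \right)}\right) - 1061 = \left(33593 + 54 \cdot 38\right) - 1061 = \left(33593 + 2052\right) - 1061 = 35645 - 1061 = 34584$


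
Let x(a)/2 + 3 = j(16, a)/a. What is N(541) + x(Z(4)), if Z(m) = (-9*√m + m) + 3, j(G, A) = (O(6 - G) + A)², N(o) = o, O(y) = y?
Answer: 5003/11 ≈ 454.82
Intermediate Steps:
j(G, A) = (6 + A - G)² (j(G, A) = ((6 - G) + A)² = (6 + A - G)²)
Z(m) = 3 + m - 9*√m (Z(m) = (m - 9*√m) + 3 = 3 + m - 9*√m)
x(a) = -6 + 2*(-10 + a)²/a (x(a) = -6 + 2*((6 + a - 1*16)²/a) = -6 + 2*((6 + a - 16)²/a) = -6 + 2*((-10 + a)²/a) = -6 + 2*(-10 + a)²/a)
N(541) + x(Z(4)) = 541 + (-6 + 2*(-10 + (3 + 4 - 9*√4))²/(3 + 4 - 9*√4)) = 541 + (-6 + 2*(-10 + (3 + 4 - 9*2))²/(3 + 4 - 9*2)) = 541 + (-6 + 2*(-10 + (3 + 4 - 18))²/(3 + 4 - 18)) = 541 + (-6 + 2*(-10 - 11)²/(-11)) = 541 + (-6 + 2*(-1/11)*(-21)²) = 541 + (-6 + 2*(-1/11)*441) = 541 + (-6 - 882/11) = 541 - 948/11 = 5003/11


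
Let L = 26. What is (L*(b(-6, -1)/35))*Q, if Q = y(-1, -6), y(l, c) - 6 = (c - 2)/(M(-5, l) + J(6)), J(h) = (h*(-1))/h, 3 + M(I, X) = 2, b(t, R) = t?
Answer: -312/7 ≈ -44.571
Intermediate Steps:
M(I, X) = -1 (M(I, X) = -3 + 2 = -1)
J(h) = -1 (J(h) = (-h)/h = -1)
y(l, c) = 7 - c/2 (y(l, c) = 6 + (c - 2)/(-1 - 1) = 6 + (-2 + c)/(-2) = 6 + (-2 + c)*(-½) = 6 + (1 - c/2) = 7 - c/2)
Q = 10 (Q = 7 - ½*(-6) = 7 + 3 = 10)
(L*(b(-6, -1)/35))*Q = (26*(-6/35))*10 = -156/35*10 = -312/7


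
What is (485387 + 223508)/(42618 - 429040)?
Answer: -708895/386422 ≈ -1.8345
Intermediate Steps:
(485387 + 223508)/(42618 - 429040) = 708895/(-386422) = 708895*(-1/386422) = -708895/386422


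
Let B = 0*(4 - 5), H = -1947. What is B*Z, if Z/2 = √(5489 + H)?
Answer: 0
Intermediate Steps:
B = 0 (B = 0*(-1) = 0)
Z = 2*√3542 (Z = 2*√(5489 - 1947) = 2*√3542 ≈ 119.03)
B*Z = 0*(2*√3542) = 0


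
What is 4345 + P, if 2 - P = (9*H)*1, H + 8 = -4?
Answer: 4455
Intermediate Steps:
H = -12 (H = -8 - 4 = -12)
P = 110 (P = 2 - 9*(-12) = 2 - (-108) = 2 - 1*(-108) = 2 + 108 = 110)
4345 + P = 4345 + 110 = 4455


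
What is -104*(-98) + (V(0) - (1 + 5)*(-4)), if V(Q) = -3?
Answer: 10213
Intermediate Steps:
-104*(-98) + (V(0) - (1 + 5)*(-4)) = -104*(-98) + (-3 - (1 + 5)*(-4)) = 10192 + (-3 - 6*(-4)) = 10192 + (-3 - 1*(-24)) = 10192 + (-3 + 24) = 10192 + 21 = 10213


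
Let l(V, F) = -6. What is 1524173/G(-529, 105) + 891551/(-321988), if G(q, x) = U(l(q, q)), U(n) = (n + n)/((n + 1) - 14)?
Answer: 1165566525493/482982 ≈ 2.4133e+6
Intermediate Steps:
U(n) = 2*n/(-13 + n) (U(n) = (2*n)/((1 + n) - 14) = (2*n)/(-13 + n) = 2*n/(-13 + n))
G(q, x) = 12/19 (G(q, x) = 2*(-6)/(-13 - 6) = 2*(-6)/(-19) = 2*(-6)*(-1/19) = 12/19)
1524173/G(-529, 105) + 891551/(-321988) = 1524173/(12/19) + 891551/(-321988) = 1524173*(19/12) + 891551*(-1/321988) = 28959287/12 - 891551/321988 = 1165566525493/482982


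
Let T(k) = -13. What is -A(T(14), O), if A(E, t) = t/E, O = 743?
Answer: 743/13 ≈ 57.154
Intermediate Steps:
-A(T(14), O) = -743/(-13) = -743*(-1)/13 = -1*(-743/13) = 743/13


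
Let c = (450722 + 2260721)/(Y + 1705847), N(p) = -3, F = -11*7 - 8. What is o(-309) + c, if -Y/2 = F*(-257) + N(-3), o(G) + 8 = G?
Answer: -524194228/1662163 ≈ -315.37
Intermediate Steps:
o(G) = -8 + G
F = -85 (F = -77 - 8 = -85)
Y = -43684 (Y = -2*(-85*(-257) - 3) = -2*(21845 - 3) = -2*21842 = -43684)
c = 2711443/1662163 (c = (450722 + 2260721)/(-43684 + 1705847) = 2711443/1662163 ≈ 1.6313)
o(-309) + c = (-8 - 309) + 2711443/1662163 = -317 + 2711443/1662163 = -524194228/1662163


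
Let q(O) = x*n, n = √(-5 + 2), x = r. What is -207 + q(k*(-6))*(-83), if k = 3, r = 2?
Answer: -207 - 166*I*√3 ≈ -207.0 - 287.52*I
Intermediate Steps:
x = 2
n = I*√3 (n = √(-3) = I*√3 ≈ 1.732*I)
q(O) = 2*I*√3 (q(O) = 2*(I*√3) = 2*I*√3)
-207 + q(k*(-6))*(-83) = -207 + (2*I*√3)*(-83) = -207 - 166*I*√3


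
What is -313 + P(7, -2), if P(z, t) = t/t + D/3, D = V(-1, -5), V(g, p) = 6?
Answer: -310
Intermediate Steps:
D = 6
P(z, t) = 3 (P(z, t) = t/t + 6/3 = 1 + 6*(⅓) = 1 + 2 = 3)
-313 + P(7, -2) = -313 + 3 = -310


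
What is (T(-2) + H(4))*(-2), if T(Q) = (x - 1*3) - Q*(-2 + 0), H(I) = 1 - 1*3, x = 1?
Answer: 16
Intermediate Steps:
H(I) = -2 (H(I) = 1 - 3 = -2)
T(Q) = -2 + 2*Q (T(Q) = (1 - 1*3) - Q*(-2 + 0) = (1 - 3) - Q*(-2) = -2 - (-2)*Q = -2 + 2*Q)
(T(-2) + H(4))*(-2) = ((-2 + 2*(-2)) - 2)*(-2) = ((-2 - 4) - 2)*(-2) = (-6 - 2)*(-2) = -8*(-2) = 16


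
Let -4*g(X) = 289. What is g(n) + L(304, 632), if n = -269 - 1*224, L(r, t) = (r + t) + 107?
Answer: 3883/4 ≈ 970.75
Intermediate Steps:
L(r, t) = 107 + r + t
n = -493 (n = -269 - 224 = -493)
g(X) = -289/4 (g(X) = -¼*289 = -289/4)
g(n) + L(304, 632) = -289/4 + (107 + 304 + 632) = -289/4 + 1043 = 3883/4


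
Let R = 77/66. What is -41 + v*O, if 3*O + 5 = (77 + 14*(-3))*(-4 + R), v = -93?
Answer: 19129/6 ≈ 3188.2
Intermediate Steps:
R = 7/6 (R = 77*(1/66) = 7/6 ≈ 1.1667)
O = -625/18 (O = -5/3 + ((77 + 14*(-3))*(-4 + 7/6))/3 = -5/3 + ((77 - 42)*(-17/6))/3 = -5/3 + (35*(-17/6))/3 = -5/3 + (⅓)*(-595/6) = -5/3 - 595/18 = -625/18 ≈ -34.722)
-41 + v*O = -41 - 93*(-625/18) = -41 + 19375/6 = 19129/6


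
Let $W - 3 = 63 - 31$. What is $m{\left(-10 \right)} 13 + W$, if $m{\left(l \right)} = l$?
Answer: $-95$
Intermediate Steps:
$W = 35$ ($W = 3 + \left(63 - 31\right) = 3 + 32 = 35$)
$m{\left(-10 \right)} 13 + W = \left(-10\right) 13 + 35 = -130 + 35 = -95$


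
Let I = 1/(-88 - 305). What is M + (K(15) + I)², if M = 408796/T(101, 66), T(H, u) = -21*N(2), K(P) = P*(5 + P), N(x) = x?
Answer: 86778197173/1081143 ≈ 80265.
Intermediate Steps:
T(H, u) = -42 (T(H, u) = -21*2 = -42)
I = -1/393 (I = 1/(-393) = -1/393 ≈ -0.0025445)
M = -204398/21 (M = 408796/(-42) = 408796*(-1/42) = -204398/21 ≈ -9733.2)
M + (K(15) + I)² = -204398/21 + (15*(5 + 15) - 1/393)² = -204398/21 + (15*20 - 1/393)² = -204398/21 + (300 - 1/393)² = -204398/21 + (117899/393)² = -204398/21 + 13900174201/154449 = 86778197173/1081143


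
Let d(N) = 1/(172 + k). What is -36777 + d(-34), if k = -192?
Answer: -735541/20 ≈ -36777.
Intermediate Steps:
d(N) = -1/20 (d(N) = 1/(172 - 192) = 1/(-20) = -1/20)
-36777 + d(-34) = -36777 - 1/20 = -735541/20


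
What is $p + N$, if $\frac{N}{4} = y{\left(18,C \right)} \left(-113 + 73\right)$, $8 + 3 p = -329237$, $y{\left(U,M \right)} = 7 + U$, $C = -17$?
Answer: $- \frac{341245}{3} \approx -1.1375 \cdot 10^{5}$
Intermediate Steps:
$p = - \frac{329245}{3}$ ($p = - \frac{8}{3} + \frac{1}{3} \left(-329237\right) = - \frac{8}{3} - \frac{329237}{3} = - \frac{329245}{3} \approx -1.0975 \cdot 10^{5}$)
$N = -4000$ ($N = 4 \left(7 + 18\right) \left(-113 + 73\right) = 4 \cdot 25 \left(-40\right) = 4 \left(-1000\right) = -4000$)
$p + N = - \frac{329245}{3} - 4000 = - \frac{341245}{3}$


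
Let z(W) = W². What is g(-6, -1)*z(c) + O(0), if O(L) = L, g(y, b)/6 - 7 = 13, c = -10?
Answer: 12000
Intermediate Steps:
g(y, b) = 120 (g(y, b) = 42 + 6*13 = 42 + 78 = 120)
g(-6, -1)*z(c) + O(0) = 120*(-10)² + 0 = 120*100 + 0 = 12000 + 0 = 12000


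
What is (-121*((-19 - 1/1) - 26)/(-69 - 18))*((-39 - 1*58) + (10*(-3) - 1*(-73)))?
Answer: 100188/29 ≈ 3454.8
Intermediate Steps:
(-121*((-19 - 1/1) - 26)/(-69 - 18))*((-39 - 1*58) + (10*(-3) - 1*(-73))) = (-121/((-87/((-19 - 1) - 26))))*((-39 - 58) + (-30 + 73)) = (-121/((-87/((-19 - 1*1) - 26))))*(-97 + 43) = -121/((-87/((-19 - 1) - 26)))*(-54) = -121/((-87/(-20 - 26)))*(-54) = -121/((-87/(-46)))*(-54) = -121/((-87*(-1/46)))*(-54) = -121/87/46*(-54) = -121*46/87*(-54) = -5566/87*(-54) = 100188/29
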